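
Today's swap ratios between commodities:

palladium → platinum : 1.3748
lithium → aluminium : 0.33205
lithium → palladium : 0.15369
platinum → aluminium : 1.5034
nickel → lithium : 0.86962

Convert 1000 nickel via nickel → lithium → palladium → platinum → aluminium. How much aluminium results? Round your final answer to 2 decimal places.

1000 nickel × 0.86962 = 869.62 lithium
869.62 lithium × 0.15369 = 133.6518978 palladium
133.6518978 palladium × 1.3748 = 183.74462909544 platinum
183.74462909544 platinum × 1.5034 = 276.241675382084496 aluminium

276.24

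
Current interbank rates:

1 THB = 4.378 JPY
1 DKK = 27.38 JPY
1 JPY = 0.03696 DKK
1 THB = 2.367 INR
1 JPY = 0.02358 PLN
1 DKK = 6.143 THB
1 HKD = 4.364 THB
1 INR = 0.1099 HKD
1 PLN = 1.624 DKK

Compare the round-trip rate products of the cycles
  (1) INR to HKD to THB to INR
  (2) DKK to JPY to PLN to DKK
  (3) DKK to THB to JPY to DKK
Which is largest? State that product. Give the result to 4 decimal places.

1.1352

(1) 0.1099 × 4.364 × 2.367 = 1.13522
(2) 27.38 × 0.02358 × 1.624 = 1.04849
(3) 6.143 × 4.378 × 0.03696 = 0.99400
Highest is cycle (1) at 1.1352 (>1, arbitrage).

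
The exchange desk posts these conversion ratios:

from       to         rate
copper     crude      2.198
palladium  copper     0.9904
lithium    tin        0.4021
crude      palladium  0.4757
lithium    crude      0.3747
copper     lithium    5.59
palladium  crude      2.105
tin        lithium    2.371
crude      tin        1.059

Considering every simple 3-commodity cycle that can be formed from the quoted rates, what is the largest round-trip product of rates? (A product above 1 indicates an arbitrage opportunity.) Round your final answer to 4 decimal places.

1.0356

palladium→copper→crude→palladium: 0.9904 × 2.198 × 0.4757 = 1.03555
lithium→crude→tin→lithium: 0.3747 × 1.059 × 2.371 = 0.94083
Maximum is palladium→copper→crude→palladium at 1.0356; arbitrage exists.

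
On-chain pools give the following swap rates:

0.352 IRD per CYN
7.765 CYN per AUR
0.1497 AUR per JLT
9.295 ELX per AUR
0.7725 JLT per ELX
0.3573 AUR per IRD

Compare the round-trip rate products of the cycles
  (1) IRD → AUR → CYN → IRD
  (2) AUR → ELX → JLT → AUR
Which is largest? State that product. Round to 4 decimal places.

1.0749

(1) 0.3573 × 7.765 × 0.352 = 0.97660
(2) 9.295 × 0.7725 × 0.1497 = 1.07490
Highest is cycle (2) at 1.0749 (>1, arbitrage).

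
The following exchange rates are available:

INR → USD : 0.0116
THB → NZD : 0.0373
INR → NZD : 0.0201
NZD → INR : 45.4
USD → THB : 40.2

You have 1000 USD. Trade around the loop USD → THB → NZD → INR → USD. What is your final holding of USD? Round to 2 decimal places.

1000 USD × 40.2 = 40200 THB
40200 THB × 0.0373 = 1499.46 NZD
1499.46 NZD × 45.4 = 68075.484 INR
68075.484 INR × 0.0116 = 789.6756144 USD

789.68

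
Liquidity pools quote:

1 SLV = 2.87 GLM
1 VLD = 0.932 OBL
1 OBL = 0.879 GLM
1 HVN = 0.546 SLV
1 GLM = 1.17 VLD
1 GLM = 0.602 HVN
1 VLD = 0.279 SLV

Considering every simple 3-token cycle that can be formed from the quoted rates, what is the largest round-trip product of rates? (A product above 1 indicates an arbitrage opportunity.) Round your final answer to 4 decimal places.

GLM→VLD→OBL→GLM: 1.17 × 0.932 × 0.879 = 0.95850
GLM→HVN→SLV→GLM: 0.602 × 0.546 × 2.87 = 0.94335
GLM→VLD→SLV→GLM: 1.17 × 0.279 × 2.87 = 0.93685
Maximum is GLM→VLD→OBL→GLM at 0.9585; no arbitrage — every cycle loses value.

0.9585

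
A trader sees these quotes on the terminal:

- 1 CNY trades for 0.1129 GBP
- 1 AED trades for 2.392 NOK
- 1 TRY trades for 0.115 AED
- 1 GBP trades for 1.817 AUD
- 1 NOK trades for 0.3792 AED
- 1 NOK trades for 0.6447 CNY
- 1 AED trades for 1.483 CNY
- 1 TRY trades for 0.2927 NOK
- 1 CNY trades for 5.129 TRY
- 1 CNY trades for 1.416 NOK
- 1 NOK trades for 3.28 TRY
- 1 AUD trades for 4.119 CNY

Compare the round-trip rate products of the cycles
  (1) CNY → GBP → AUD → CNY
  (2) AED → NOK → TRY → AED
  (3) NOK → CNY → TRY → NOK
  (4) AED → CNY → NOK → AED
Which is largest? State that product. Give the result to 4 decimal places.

0.9679

(1) 0.1129 × 1.817 × 4.119 = 0.84497
(2) 2.392 × 3.28 × 0.115 = 0.90226
(3) 0.6447 × 5.129 × 0.2927 = 0.96786
(4) 1.483 × 1.416 × 0.3792 = 0.79629
Highest is cycle (3) at 0.9679 (≤1, no arbitrage).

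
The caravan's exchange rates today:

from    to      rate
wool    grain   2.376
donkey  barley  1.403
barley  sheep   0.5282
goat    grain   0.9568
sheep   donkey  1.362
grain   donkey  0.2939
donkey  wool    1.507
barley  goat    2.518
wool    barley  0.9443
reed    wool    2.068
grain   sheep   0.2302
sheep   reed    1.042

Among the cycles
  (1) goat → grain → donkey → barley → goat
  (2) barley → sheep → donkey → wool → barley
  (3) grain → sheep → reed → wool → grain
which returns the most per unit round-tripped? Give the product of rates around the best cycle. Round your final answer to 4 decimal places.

(1) 0.9568 × 0.2939 × 1.403 × 2.518 = 0.99342
(2) 0.5282 × 1.362 × 1.507 × 0.9443 = 1.02376
(3) 0.2302 × 1.042 × 2.068 × 2.376 = 1.17861
Highest is cycle (3) at 1.1786 (>1, arbitrage).

1.1786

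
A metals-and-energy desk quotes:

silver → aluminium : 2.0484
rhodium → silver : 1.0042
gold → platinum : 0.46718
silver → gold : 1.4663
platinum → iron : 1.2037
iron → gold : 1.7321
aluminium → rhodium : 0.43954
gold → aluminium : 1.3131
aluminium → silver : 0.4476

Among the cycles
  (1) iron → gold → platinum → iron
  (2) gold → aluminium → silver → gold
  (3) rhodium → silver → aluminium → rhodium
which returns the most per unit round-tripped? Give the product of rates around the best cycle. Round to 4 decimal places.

0.9740

(1) 1.7321 × 0.46718 × 1.2037 = 0.97404
(2) 1.3131 × 0.4476 × 1.4663 = 0.86181
(3) 1.0042 × 2.0484 × 0.43954 = 0.90414
Highest is cycle (1) at 0.9740 (≤1, no arbitrage).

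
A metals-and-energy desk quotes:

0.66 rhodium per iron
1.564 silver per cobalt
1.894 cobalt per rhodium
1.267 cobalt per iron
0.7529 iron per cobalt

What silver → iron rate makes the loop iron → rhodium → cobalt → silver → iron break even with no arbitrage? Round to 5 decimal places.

0.51149

Known legs of the cycle: 0.66 × 1.894 × 1.564 = 1.95506256
For no arbitrage the full-cycle product must be 1, so the missing rate is 1 / 1.95506256 ≈ 0.5114926.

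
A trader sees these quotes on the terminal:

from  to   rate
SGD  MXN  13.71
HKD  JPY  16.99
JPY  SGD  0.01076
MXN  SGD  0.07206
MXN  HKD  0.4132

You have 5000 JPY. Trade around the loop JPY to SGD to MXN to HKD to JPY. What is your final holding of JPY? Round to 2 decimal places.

5000 JPY × 0.01076 = 53.8 SGD
53.8 SGD × 13.71 = 737.598 MXN
737.598 MXN × 0.4132 = 304.7754936 HKD
304.7754936 HKD × 16.99 = 5178.135636264 JPY

5178.14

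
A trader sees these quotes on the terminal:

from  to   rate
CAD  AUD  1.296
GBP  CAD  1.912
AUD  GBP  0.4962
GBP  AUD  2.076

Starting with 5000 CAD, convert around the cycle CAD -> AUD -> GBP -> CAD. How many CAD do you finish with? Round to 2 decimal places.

5000 CAD × 1.296 = 6480 AUD
6480 AUD × 0.4962 = 3215.376 GBP
3215.376 GBP × 1.912 = 6147.798912 CAD

6147.80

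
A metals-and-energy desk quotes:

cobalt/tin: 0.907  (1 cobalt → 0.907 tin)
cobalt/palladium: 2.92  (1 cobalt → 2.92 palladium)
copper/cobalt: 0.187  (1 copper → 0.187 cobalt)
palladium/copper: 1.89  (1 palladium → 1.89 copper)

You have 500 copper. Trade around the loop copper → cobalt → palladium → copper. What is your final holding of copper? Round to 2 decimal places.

516.01

500 copper × 0.187 = 93.5 cobalt
93.5 cobalt × 2.92 = 273.02 palladium
273.02 palladium × 1.89 = 516.0078 copper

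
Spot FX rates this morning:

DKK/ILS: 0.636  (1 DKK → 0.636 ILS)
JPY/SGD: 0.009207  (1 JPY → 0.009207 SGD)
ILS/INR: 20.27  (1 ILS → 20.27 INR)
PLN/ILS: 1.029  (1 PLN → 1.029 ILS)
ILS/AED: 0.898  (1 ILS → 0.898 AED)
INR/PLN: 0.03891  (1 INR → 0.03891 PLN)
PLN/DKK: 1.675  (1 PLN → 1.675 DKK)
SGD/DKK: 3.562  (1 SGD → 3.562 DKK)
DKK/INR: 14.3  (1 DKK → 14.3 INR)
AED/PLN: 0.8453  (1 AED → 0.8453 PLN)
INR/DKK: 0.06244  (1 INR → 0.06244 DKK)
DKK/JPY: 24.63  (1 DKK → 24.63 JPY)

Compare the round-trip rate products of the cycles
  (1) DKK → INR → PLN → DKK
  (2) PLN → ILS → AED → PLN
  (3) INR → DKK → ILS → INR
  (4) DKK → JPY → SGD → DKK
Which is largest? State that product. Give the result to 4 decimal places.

(1) 14.3 × 0.03891 × 1.675 = 0.93199
(2) 1.029 × 0.898 × 0.8453 = 0.78109
(3) 0.06244 × 0.636 × 20.27 = 0.80496
(4) 24.63 × 0.009207 × 3.562 = 0.80775
Highest is cycle (1) at 0.9320 (≤1, no arbitrage).

0.9320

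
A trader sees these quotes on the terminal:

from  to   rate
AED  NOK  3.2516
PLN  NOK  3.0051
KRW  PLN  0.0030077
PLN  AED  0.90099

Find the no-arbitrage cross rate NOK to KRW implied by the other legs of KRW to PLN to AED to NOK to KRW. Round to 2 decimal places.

Known legs of the cycle: 0.0030077 × 0.90099 × 3.2516 = 0.0088115356269468
For no arbitrage the full-cycle product must be 1, so the missing rate is 1 / 0.0088115356269468 ≈ 113.4876.

113.49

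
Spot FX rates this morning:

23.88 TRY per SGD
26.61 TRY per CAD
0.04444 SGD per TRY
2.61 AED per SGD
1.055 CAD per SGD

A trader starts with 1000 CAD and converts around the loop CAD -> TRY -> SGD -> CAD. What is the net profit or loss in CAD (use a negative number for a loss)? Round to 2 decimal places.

1000 CAD × 26.61 = 26610 TRY
26610 TRY × 0.04444 = 1182.5484 SGD
1182.5484 SGD × 1.055 = 1247.588562 CAD
Net change: 1247.588562 − 1000 = 247.588562 CAD

247.59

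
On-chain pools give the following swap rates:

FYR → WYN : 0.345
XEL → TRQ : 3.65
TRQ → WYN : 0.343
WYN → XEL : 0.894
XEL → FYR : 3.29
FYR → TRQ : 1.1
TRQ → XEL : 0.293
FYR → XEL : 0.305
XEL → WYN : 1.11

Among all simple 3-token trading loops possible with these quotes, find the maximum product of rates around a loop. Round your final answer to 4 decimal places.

TRQ→WYN→XEL→TRQ: 0.343 × 0.894 × 3.65 = 1.11924
TRQ→XEL→FYR→TRQ: 0.293 × 3.29 × 1.1 = 1.06037
FYR→WYN→XEL→FYR: 0.345 × 0.894 × 3.29 = 1.01473
Maximum is TRQ→WYN→XEL→TRQ at 1.1192; arbitrage exists.

1.1192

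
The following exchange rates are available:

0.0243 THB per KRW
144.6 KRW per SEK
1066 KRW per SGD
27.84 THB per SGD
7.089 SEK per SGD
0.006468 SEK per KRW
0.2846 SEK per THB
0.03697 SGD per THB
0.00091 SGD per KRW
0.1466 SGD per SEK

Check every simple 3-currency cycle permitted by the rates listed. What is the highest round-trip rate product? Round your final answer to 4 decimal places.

SEK→SGD→THB→SEK: 0.1466 × 27.84 × 0.2846 = 1.16155
SEK→SGD→KRW→SEK: 0.1466 × 1066 × 0.006468 = 1.01079
SEK→KRW→THB→SEK: 144.6 × 0.0243 × 0.2846 = 1.00002
SGD→KRW→THB→SGD: 1066 × 0.0243 × 0.03697 = 0.95766
SEK→KRW→SGD→SEK: 144.6 × 0.00091 × 7.089 = 0.93281
Maximum is SEK→SGD→THB→SEK at 1.1616; arbitrage exists.

1.1616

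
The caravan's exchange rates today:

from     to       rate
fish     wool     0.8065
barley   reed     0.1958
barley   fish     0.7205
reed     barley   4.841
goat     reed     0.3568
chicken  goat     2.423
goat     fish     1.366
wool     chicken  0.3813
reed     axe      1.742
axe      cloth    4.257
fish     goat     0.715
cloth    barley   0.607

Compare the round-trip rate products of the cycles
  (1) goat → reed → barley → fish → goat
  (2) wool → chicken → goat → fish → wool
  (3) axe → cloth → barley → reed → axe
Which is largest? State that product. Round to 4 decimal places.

1.0178

(1) 0.3568 × 4.841 × 0.7205 × 0.715 = 0.88982
(2) 0.3813 × 2.423 × 1.366 × 0.8065 = 1.01783
(3) 4.257 × 0.607 × 0.1958 × 1.742 = 0.88136
Highest is cycle (2) at 1.0178 (>1, arbitrage).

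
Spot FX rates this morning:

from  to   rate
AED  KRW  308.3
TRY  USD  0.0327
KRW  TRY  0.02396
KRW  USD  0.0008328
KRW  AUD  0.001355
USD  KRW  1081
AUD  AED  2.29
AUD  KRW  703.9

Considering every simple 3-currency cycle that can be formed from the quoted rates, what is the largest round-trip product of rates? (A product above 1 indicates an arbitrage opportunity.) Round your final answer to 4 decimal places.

0.9566

AED→KRW→AUD→AED: 308.3 × 0.001355 × 2.29 = 0.95664
USD→KRW→TRY→USD: 1081 × 0.02396 × 0.0327 = 0.84695
Maximum is AED→KRW→AUD→AED at 0.9566; no arbitrage — every cycle loses value.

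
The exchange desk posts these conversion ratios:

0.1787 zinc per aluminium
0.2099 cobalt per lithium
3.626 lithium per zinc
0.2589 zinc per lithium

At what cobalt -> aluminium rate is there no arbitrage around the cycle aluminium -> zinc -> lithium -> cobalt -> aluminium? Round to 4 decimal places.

7.3525

Known legs of the cycle: 0.1787 × 3.626 × 0.2099 = 0.13600810538
For no arbitrage the full-cycle product must be 1, so the missing rate is 1 / 0.13600810538 ≈ 7.352503.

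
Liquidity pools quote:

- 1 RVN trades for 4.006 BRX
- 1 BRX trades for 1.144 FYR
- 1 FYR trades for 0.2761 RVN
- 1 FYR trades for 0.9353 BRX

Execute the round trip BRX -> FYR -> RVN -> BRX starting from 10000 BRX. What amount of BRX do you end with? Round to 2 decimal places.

12653.29

10000 BRX × 1.144 = 11440 FYR
11440 FYR × 0.2761 = 3158.584 RVN
3158.584 RVN × 4.006 = 12653.287504 BRX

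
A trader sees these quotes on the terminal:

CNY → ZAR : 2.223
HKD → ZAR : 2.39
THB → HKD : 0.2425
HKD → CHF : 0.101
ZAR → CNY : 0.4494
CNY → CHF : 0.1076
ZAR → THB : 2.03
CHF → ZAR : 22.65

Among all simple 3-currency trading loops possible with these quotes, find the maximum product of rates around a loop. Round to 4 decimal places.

THB→HKD→ZAR→THB: 0.2425 × 2.39 × 2.03 = 1.17654
CNY→CHF→ZAR→CNY: 0.1076 × 22.65 × 0.4494 = 1.09525
Maximum is THB→HKD→ZAR→THB at 1.1765; arbitrage exists.

1.1765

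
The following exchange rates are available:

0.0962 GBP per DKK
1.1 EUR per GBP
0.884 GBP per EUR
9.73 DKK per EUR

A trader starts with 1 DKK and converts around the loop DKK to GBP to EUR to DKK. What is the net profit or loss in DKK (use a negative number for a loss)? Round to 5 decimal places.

1 DKK × 0.0962 = 0.0962 GBP
0.0962 GBP × 1.1 = 0.10582 EUR
0.10582 EUR × 9.73 = 1.0296286 DKK
Net change: 1.0296286 − 1 = 0.0296286 DKK

0.02963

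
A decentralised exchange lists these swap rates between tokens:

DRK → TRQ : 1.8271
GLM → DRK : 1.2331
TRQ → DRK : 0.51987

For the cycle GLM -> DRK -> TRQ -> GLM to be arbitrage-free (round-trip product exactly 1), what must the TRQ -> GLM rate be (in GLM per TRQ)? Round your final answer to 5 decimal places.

Known legs of the cycle: 1.2331 × 1.8271 = 2.25299701
For no arbitrage the full-cycle product must be 1, so the missing rate is 1 / 2.25299701 ≈ 0.4438532.

0.44385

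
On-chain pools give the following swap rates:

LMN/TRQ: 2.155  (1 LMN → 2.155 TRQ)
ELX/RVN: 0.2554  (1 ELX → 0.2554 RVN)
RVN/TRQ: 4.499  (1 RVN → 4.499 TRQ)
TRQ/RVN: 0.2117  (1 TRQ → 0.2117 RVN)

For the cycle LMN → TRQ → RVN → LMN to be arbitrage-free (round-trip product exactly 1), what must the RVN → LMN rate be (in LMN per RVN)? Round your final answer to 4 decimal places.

2.1920

Known legs of the cycle: 2.155 × 0.2117 = 0.4562135
For no arbitrage the full-cycle product must be 1, so the missing rate is 1 / 0.4562135 ≈ 2.191956.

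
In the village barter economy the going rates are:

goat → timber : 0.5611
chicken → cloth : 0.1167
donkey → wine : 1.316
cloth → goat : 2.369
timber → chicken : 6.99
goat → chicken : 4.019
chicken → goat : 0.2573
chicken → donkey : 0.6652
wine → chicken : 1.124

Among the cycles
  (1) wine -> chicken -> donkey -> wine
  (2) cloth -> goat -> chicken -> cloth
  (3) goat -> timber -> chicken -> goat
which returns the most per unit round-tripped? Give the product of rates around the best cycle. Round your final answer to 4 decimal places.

1.1111

(1) 1.124 × 0.6652 × 1.316 = 0.98395
(2) 2.369 × 4.019 × 0.1167 = 1.11110
(3) 0.5611 × 6.99 × 0.2573 = 1.00915
Highest is cycle (2) at 1.1111 (>1, arbitrage).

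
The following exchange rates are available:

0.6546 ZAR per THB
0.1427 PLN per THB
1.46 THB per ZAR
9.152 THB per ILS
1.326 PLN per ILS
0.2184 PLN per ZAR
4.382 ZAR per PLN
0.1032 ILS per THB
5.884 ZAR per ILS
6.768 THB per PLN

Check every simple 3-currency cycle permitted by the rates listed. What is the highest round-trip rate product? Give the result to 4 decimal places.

THB→ZAR→PLN→THB: 0.6546 × 0.2184 × 6.768 = 0.96758
THB→ILS→PLN→THB: 0.1032 × 1.326 × 6.768 = 0.92615
THB→PLN→ZAR→THB: 0.1427 × 4.382 × 1.46 = 0.91295
THB→ILS→ZAR→THB: 0.1032 × 5.884 × 1.46 = 0.88655
Maximum is THB→ZAR→PLN→THB at 0.9676; no arbitrage — every cycle loses value.

0.9676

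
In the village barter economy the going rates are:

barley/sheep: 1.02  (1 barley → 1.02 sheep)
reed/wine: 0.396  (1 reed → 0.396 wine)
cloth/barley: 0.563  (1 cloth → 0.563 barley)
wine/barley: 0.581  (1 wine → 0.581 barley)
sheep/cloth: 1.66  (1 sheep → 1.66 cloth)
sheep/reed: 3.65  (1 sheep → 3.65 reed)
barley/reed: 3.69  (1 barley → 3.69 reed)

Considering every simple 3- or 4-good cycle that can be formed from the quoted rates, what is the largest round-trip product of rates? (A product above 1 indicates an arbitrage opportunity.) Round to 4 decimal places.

sheep→cloth→barley→sheep: 1.66 × 0.563 × 1.02 = 0.95327
sheep→reed→wine→barley→sheep: 3.65 × 0.396 × 0.581 × 1.02 = 0.85657
wine→barley→reed→wine: 0.581 × 3.69 × 0.396 = 0.84898
Maximum is sheep→cloth→barley→sheep at 0.9533; no arbitrage — every cycle loses value.

0.9533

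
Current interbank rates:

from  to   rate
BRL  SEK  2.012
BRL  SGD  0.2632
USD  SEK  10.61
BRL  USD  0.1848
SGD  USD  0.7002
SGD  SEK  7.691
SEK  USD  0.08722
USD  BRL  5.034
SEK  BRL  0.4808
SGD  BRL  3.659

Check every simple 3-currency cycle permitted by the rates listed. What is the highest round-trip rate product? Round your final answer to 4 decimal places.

BRL→SGD→SEK→BRL: 0.2632 × 7.691 × 0.4808 = 0.97327
USD→SEK→BRL→USD: 10.61 × 0.4808 × 0.1848 = 0.94272
USD→BRL→SGD→USD: 5.034 × 0.2632 × 0.7002 = 0.92773
USD→BRL→SEK→USD: 5.034 × 2.012 × 0.08722 = 0.88340
Maximum is BRL→SGD→SEK→BRL at 0.9733; no arbitrage — every cycle loses value.

0.9733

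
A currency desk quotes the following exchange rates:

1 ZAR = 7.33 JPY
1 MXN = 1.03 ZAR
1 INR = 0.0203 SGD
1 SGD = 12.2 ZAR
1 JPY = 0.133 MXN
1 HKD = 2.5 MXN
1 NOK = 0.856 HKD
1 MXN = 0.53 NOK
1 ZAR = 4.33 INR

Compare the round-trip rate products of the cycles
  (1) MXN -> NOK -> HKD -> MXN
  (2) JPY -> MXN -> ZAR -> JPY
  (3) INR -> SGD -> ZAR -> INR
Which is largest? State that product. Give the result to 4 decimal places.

1.1342

(1) 0.53 × 0.856 × 2.5 = 1.13420
(2) 0.133 × 1.03 × 7.33 = 1.00414
(3) 0.0203 × 12.2 × 4.33 = 1.07237
Highest is cycle (1) at 1.1342 (>1, arbitrage).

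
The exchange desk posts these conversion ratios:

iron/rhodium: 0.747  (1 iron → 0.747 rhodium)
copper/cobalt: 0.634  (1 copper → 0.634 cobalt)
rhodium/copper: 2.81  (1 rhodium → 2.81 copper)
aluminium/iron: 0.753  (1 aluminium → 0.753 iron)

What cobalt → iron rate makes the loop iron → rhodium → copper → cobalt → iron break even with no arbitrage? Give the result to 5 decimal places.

0.75142

Known legs of the cycle: 0.747 × 2.81 × 0.634 = 1.33081038
For no arbitrage the full-cycle product must be 1, so the missing rate is 1 / 1.33081038 ≈ 0.7514219.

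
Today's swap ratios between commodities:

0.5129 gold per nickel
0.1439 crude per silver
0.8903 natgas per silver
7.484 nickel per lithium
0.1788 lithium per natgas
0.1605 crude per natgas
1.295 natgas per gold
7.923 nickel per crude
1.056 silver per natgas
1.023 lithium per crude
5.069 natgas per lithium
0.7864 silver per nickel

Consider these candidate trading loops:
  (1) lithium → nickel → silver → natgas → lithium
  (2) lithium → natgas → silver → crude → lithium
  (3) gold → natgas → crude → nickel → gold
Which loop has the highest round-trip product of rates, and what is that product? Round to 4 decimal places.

0.9369

(1) 7.484 × 0.7864 × 0.8903 × 0.1788 = 0.93687
(2) 5.069 × 1.056 × 0.1439 × 1.023 = 0.78799
(3) 1.295 × 0.1605 × 7.923 × 0.5129 = 0.84463
Highest is cycle (1) at 0.9369 (≤1, no arbitrage).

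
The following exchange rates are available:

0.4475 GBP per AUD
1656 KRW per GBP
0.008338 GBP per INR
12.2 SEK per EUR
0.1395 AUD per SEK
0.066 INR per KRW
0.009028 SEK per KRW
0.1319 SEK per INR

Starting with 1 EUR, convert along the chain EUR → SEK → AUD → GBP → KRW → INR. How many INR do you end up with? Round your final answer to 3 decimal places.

1 EUR × 12.2 = 12.2 SEK
12.2 SEK × 0.1395 = 1.7019 AUD
1.7019 AUD × 0.4475 = 0.76160025 GBP
0.76160025 GBP × 1656 = 1261.210014 KRW
1261.210014 KRW × 0.066 = 83.239860924 INR

83.240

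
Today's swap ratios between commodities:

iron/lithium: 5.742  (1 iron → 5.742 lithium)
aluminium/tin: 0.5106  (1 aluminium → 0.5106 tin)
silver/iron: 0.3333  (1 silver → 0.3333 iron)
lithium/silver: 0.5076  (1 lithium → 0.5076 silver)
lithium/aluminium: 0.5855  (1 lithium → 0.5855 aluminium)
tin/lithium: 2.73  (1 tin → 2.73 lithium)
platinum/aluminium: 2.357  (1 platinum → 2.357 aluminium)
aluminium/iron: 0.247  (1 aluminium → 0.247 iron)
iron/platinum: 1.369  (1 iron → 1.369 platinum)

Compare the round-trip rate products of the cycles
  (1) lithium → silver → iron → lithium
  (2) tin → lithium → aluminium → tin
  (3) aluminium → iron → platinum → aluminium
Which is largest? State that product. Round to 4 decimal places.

0.9714

(1) 0.5076 × 0.3333 × 5.742 = 0.97145
(2) 2.73 × 0.5855 × 0.5106 = 0.81615
(3) 0.247 × 1.369 × 2.357 = 0.79700
Highest is cycle (1) at 0.9714 (≤1, no arbitrage).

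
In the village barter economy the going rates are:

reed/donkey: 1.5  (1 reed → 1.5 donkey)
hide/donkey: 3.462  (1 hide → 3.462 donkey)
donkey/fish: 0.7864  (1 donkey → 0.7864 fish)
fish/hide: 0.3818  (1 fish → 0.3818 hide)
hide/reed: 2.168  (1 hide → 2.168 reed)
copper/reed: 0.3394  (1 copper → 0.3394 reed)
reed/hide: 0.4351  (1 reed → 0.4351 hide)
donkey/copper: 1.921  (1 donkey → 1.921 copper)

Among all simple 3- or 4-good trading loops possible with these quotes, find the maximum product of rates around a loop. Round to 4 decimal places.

fish→hide→donkey→fish: 0.3818 × 3.462 × 0.7864 = 1.03946
copper→reed→hide→donkey→copper: 0.3394 × 0.4351 × 3.462 × 1.921 = 0.98210
copper→reed→donkey→copper: 0.3394 × 1.5 × 1.921 = 0.97798
fish→hide→reed→donkey→fish: 0.3818 × 2.168 × 1.5 × 0.7864 = 0.97640
Maximum is fish→hide→donkey→fish at 1.0395; arbitrage exists.

1.0395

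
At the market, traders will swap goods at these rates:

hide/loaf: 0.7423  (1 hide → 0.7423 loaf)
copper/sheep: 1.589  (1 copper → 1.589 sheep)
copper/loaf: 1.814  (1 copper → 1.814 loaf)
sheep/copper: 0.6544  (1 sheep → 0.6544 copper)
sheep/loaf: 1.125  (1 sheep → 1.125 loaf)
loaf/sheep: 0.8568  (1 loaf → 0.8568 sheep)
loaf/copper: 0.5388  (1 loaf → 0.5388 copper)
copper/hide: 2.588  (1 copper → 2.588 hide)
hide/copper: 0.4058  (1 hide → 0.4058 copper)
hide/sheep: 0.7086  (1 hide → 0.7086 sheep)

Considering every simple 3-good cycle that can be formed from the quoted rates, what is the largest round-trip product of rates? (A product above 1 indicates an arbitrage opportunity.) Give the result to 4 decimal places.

copper→hide→sheep→copper: 2.588 × 0.7086 × 0.6544 = 1.20008
loaf→copper→hide→loaf: 0.5388 × 2.588 × 0.7423 = 1.03507
loaf→sheep→copper→loaf: 0.8568 × 0.6544 × 1.814 = 1.01709
loaf→copper→sheep→loaf: 0.5388 × 1.589 × 1.125 = 0.96317
Maximum is copper→hide→sheep→copper at 1.2001; arbitrage exists.

1.2001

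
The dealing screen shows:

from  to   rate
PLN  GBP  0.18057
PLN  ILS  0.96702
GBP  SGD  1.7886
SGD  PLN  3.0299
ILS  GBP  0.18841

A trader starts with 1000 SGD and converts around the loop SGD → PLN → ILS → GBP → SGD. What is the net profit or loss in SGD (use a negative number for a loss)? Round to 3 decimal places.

1000 SGD × 3.0299 = 3029.9 PLN
3029.9 PLN × 0.96702 = 2929.973898 ILS
2929.973898 ILS × 0.18841 = 552.03638212218 GBP
552.03638212218 GBP × 1.7886 = 987.372273063731148 SGD
Net change: 987.372273063731148 − 1000 = -12.627726936268852 SGD

-12.628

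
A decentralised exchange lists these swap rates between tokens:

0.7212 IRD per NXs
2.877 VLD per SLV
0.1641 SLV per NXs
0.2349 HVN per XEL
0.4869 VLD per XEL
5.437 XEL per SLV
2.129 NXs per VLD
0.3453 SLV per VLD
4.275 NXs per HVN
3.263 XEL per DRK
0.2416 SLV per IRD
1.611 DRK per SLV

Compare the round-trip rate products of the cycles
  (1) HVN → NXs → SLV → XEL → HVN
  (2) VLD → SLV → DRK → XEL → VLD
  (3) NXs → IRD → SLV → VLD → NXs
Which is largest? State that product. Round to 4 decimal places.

(1) 4.275 × 0.1641 × 5.437 × 0.2349 = 0.89596
(2) 0.3453 × 1.611 × 3.263 × 0.4869 = 0.88379
(3) 0.7212 × 0.2416 × 2.877 × 2.129 = 1.06725
Highest is cycle (3) at 1.0673 (>1, arbitrage).

1.0673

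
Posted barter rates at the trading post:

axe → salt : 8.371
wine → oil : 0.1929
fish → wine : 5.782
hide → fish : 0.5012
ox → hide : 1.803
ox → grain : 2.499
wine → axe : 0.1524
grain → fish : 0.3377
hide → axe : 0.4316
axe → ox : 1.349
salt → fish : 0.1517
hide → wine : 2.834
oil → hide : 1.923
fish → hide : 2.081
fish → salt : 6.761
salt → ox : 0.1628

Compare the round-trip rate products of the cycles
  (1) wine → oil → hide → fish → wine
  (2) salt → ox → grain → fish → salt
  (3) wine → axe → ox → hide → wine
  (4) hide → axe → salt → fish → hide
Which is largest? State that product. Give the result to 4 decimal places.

1.1406

(1) 0.1929 × 1.923 × 0.5012 × 5.782 = 1.07498
(2) 0.1628 × 2.499 × 0.3377 × 6.761 = 0.92889
(3) 0.1524 × 1.349 × 1.803 × 2.834 = 1.05049
(4) 0.4316 × 8.371 × 0.1517 × 2.081 = 1.14056
Highest is cycle (4) at 1.1406 (>1, arbitrage).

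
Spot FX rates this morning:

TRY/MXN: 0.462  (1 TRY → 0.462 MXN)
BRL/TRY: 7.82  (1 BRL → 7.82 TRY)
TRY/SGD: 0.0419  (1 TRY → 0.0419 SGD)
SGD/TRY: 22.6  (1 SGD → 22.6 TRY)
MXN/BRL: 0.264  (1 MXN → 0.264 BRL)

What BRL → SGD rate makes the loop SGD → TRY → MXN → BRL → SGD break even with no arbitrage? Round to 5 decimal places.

0.36278

Known legs of the cycle: 22.6 × 0.462 × 0.264 = 2.7564768
For no arbitrage the full-cycle product must be 1, so the missing rate is 1 / 2.7564768 ≈ 0.3627819.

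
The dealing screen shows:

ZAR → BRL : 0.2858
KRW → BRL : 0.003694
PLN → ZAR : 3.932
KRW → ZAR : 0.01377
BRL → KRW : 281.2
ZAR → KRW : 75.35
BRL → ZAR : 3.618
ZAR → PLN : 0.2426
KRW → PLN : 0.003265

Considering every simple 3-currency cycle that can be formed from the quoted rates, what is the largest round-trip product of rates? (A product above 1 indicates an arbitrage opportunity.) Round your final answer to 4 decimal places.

ZAR→BRL→KRW→ZAR: 0.2858 × 281.2 × 0.01377 = 1.10665
ZAR→KRW→BRL→ZAR: 75.35 × 0.003694 × 3.618 = 1.00704
ZAR→KRW→PLN→ZAR: 75.35 × 0.003265 × 3.932 = 0.96734
Maximum is ZAR→BRL→KRW→ZAR at 1.1067; arbitrage exists.

1.1067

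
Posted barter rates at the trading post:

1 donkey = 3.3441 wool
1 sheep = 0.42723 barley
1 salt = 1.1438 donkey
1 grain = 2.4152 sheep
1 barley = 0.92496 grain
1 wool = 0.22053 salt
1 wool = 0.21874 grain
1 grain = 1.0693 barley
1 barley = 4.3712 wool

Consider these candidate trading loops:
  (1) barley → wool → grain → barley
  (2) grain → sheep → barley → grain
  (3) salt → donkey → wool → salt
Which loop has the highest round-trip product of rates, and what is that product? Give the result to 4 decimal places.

(1) 4.3712 × 0.21874 × 1.0693 = 1.02242
(2) 2.4152 × 0.42723 × 0.92496 = 0.95442
(3) 1.1438 × 3.3441 × 0.22053 = 0.84352
Highest is cycle (1) at 1.0224 (>1, arbitrage).

1.0224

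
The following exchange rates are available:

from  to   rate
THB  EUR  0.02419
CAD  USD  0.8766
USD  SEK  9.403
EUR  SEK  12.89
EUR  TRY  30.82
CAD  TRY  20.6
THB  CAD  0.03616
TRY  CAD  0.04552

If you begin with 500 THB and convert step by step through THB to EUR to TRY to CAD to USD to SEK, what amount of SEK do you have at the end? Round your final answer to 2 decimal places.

500 THB × 0.02419 = 12.095 EUR
12.095 EUR × 30.82 = 372.7679 TRY
372.7679 TRY × 0.04552 = 16.968394808 CAD
16.968394808 CAD × 0.8766 = 14.8744948886928 USD
14.8744948886928 USD × 9.403 = 139.8648754383783984 SEK

139.86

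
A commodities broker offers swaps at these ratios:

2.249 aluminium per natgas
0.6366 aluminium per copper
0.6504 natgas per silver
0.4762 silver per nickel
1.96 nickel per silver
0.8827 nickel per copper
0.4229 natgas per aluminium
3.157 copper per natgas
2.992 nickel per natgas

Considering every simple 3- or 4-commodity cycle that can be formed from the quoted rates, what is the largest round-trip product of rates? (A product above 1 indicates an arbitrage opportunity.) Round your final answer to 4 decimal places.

0.9267

natgas→nickel→silver→natgas: 2.992 × 0.4762 × 0.6504 = 0.92668
natgas→copper→nickel→silver→natgas: 3.157 × 0.8827 × 0.4762 × 0.6504 = 0.86309
natgas→copper→aluminium→natgas: 3.157 × 0.6366 × 0.4229 = 0.84992
Maximum is natgas→nickel→silver→natgas at 0.9267; no arbitrage — every cycle loses value.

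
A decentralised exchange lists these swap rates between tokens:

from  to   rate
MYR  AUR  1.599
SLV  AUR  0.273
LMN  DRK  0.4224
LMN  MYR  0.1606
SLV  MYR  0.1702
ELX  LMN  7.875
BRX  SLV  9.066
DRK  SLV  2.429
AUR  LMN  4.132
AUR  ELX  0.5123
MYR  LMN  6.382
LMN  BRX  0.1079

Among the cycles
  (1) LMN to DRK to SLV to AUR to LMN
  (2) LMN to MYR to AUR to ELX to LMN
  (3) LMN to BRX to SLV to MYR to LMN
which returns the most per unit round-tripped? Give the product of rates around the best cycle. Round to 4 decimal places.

1.1574

(1) 0.4224 × 2.429 × 0.273 × 4.132 = 1.15738
(2) 0.1606 × 1.599 × 0.5123 × 7.875 = 1.03602
(3) 0.1079 × 9.066 × 0.1702 × 6.382 = 1.06256
Highest is cycle (1) at 1.1574 (>1, arbitrage).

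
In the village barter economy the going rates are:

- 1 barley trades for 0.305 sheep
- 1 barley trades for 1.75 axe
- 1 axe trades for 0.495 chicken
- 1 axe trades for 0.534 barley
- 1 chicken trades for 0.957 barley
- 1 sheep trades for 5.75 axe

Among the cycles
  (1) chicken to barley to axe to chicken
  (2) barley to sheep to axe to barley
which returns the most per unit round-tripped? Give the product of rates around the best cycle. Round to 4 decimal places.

0.9365

(1) 0.957 × 1.75 × 0.495 = 0.82900
(2) 0.305 × 5.75 × 0.534 = 0.93650
Highest is cycle (2) at 0.9365 (≤1, no arbitrage).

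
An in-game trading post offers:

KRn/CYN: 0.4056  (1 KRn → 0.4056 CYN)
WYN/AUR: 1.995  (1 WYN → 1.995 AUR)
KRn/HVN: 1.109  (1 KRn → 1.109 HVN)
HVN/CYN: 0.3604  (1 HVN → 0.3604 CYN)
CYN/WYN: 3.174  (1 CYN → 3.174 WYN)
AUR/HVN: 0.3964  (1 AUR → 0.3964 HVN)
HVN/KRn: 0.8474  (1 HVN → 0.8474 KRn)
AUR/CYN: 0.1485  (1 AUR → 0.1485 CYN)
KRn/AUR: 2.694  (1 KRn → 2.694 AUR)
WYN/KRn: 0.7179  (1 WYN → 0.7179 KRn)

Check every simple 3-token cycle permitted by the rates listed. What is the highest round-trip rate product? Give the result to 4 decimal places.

AUR→CYN→WYN→AUR: 0.1485 × 3.174 × 1.995 = 0.94032
WYN→KRn→CYN→WYN: 0.7179 × 0.4056 × 3.174 = 0.92421
AUR→HVN→KRn→AUR: 0.3964 × 0.8474 × 2.694 = 0.90494
Maximum is AUR→CYN→WYN→AUR at 0.9403; no arbitrage — every cycle loses value.

0.9403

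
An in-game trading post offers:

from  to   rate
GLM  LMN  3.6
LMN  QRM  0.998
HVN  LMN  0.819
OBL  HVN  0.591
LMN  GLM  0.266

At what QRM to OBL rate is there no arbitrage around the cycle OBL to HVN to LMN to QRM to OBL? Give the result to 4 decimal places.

Known legs of the cycle: 0.591 × 0.819 × 0.998 = 0.483060942
For no arbitrage the full-cycle product must be 1, so the missing rate is 1 / 0.483060942 ≈ 2.070132.

2.0701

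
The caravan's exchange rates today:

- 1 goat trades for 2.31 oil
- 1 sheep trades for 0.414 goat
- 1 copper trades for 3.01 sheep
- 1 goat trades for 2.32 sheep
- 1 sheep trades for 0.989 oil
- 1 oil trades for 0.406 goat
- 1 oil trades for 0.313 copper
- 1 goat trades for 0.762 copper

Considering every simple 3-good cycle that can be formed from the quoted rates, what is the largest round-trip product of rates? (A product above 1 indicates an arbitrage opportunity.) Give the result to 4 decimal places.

0.9496

copper→sheep→goat→copper: 3.01 × 0.414 × 0.762 = 0.94956
copper→sheep→oil→copper: 3.01 × 0.989 × 0.313 = 0.93177
goat→sheep→oil→goat: 2.32 × 0.989 × 0.406 = 0.93156
Maximum is copper→sheep→goat→copper at 0.9496; no arbitrage — every cycle loses value.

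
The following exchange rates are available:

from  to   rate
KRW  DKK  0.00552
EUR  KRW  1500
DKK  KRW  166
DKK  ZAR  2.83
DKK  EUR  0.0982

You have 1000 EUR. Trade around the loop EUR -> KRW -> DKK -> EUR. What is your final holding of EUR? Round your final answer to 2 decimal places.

813.10

1000 EUR × 1500 = 1500000 KRW
1500000 KRW × 0.00552 = 8280 DKK
8280 DKK × 0.0982 = 813.096 EUR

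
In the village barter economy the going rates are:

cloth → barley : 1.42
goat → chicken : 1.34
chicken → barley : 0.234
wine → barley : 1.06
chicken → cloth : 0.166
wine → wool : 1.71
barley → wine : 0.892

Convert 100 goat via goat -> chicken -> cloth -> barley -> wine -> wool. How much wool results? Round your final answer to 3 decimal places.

100 goat × 1.34 = 134 chicken
134 chicken × 0.166 = 22.244 cloth
22.244 cloth × 1.42 = 31.58648 barley
31.58648 barley × 0.892 = 28.17514016 wine
28.17514016 wine × 1.71 = 48.1794896736 wool

48.179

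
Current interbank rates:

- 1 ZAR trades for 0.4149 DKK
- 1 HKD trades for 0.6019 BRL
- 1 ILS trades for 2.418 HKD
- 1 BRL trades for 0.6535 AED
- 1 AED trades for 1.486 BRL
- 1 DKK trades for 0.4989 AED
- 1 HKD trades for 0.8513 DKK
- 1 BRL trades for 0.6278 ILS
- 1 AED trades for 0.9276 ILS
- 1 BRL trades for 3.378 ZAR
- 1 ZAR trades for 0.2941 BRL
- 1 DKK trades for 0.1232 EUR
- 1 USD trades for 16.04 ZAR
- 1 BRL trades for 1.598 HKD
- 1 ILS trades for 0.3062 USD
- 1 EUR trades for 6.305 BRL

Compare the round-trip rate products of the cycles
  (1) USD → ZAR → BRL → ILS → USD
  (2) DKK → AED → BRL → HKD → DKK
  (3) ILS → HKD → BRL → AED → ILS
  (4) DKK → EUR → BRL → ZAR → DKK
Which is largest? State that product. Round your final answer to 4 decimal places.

(1) 16.04 × 0.2941 × 0.6278 × 0.3062 = 0.90683
(2) 0.4989 × 1.486 × 1.598 × 0.8513 = 1.00854
(3) 2.418 × 0.6019 × 0.6535 × 0.9276 = 0.88224
(4) 0.1232 × 6.305 × 3.378 × 0.4149 = 1.08868
Highest is cycle (4) at 1.0887 (>1, arbitrage).

1.0887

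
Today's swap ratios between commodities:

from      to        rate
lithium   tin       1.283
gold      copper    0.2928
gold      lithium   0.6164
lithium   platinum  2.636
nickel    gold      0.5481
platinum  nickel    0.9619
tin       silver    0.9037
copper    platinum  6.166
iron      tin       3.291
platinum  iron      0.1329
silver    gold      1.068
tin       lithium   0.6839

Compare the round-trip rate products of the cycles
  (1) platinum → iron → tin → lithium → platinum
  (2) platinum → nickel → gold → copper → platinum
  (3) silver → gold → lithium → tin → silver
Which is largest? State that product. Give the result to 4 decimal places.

0.9518

(1) 0.1329 × 3.291 × 0.6839 × 2.636 = 0.78848
(2) 0.9619 × 0.5481 × 0.2928 × 6.166 = 0.95184
(3) 1.068 × 0.6164 × 1.283 × 0.9037 = 0.76328
Highest is cycle (2) at 0.9518 (≤1, no arbitrage).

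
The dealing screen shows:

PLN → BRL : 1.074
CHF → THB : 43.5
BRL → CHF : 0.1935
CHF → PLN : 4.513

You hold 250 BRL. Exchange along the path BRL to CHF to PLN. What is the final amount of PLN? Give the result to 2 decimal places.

218.32

250 BRL × 0.1935 = 48.375 CHF
48.375 CHF × 4.513 = 218.316375 PLN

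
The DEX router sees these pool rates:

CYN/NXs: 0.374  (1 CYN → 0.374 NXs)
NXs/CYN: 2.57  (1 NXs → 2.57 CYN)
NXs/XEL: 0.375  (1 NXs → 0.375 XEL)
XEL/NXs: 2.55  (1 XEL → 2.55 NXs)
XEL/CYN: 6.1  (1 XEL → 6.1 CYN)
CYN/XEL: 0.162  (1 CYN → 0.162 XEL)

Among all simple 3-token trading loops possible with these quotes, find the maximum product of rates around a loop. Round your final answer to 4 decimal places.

1.0617

CYN→XEL→NXs→CYN: 0.162 × 2.55 × 2.57 = 1.06167
CYN→NXs→XEL→CYN: 0.374 × 0.375 × 6.1 = 0.85553
Maximum is CYN→XEL→NXs→CYN at 1.0617; arbitrage exists.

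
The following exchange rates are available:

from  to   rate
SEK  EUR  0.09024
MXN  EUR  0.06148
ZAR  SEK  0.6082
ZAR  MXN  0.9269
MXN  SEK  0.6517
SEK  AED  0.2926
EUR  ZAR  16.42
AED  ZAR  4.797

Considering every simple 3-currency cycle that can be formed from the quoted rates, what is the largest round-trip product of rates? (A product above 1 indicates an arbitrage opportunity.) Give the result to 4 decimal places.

0.9357

MXN→EUR→ZAR→MXN: 0.06148 × 16.42 × 0.9269 = 0.93571
ZAR→SEK→EUR→ZAR: 0.6082 × 0.09024 × 16.42 = 0.90119
AED→ZAR→SEK→AED: 4.797 × 0.6082 × 0.2926 = 0.85367
Maximum is MXN→EUR→ZAR→MXN at 0.9357; no arbitrage — every cycle loses value.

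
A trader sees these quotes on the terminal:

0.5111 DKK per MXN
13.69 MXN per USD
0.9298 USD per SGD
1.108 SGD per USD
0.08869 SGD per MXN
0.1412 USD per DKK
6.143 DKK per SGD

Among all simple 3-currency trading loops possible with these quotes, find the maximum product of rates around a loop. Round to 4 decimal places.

SGD→USD→MXN→SGD: 0.9298 × 13.69 × 0.08869 = 1.12893
MXN→DKK→USD→MXN: 0.5111 × 0.1412 × 13.69 = 0.98797
SGD→DKK→USD→SGD: 6.143 × 0.1412 × 1.108 = 0.96107
Maximum is SGD→USD→MXN→SGD at 1.1289; arbitrage exists.

1.1289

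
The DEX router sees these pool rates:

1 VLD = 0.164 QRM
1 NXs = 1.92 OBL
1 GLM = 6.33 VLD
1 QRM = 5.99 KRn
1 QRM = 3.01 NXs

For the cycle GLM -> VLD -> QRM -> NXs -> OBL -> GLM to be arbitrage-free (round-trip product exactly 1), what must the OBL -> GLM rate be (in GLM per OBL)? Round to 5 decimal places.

Known legs of the cycle: 6.33 × 0.164 × 3.01 × 1.92 = 5.999503104
For no arbitrage the full-cycle product must be 1, so the missing rate is 1 / 5.999503104 ≈ 0.1666805.

0.16668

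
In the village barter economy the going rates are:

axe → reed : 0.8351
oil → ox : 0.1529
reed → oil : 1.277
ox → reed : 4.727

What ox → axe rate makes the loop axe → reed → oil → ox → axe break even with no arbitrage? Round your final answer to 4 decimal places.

Known legs of the cycle: 0.8351 × 1.277 × 0.1529 = 0.16305603083
For no arbitrage the full-cycle product must be 1, so the missing rate is 1 / 0.16305603083 ≈ 6.132861.

6.1329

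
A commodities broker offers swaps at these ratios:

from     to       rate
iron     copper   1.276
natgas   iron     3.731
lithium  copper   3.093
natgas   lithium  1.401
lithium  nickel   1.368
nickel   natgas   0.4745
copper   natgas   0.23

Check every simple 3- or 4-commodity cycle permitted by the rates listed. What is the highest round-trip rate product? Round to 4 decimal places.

copper→natgas→iron→copper: 0.23 × 3.731 × 1.276 = 1.09497
copper→natgas→lithium→copper: 0.23 × 1.401 × 3.093 = 0.99666
natgas→lithium→nickel→natgas: 1.401 × 1.368 × 0.4745 = 0.90941
Maximum is copper→natgas→iron→copper at 1.0950; arbitrage exists.

1.0950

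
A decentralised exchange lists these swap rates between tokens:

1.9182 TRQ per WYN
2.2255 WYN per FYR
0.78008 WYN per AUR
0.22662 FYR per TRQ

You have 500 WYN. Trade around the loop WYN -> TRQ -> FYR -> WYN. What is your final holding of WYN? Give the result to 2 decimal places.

500 WYN × 1.9182 = 959.1 TRQ
959.1 TRQ × 0.22662 = 217.351242 FYR
217.351242 FYR × 2.2255 = 483.715189071 WYN

483.72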